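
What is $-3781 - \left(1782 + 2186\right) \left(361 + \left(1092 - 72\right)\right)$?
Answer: $-5483589$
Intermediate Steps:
$-3781 - \left(1782 + 2186\right) \left(361 + \left(1092 - 72\right)\right) = -3781 - 3968 \left(361 + \left(1092 - 72\right)\right) = -3781 - 3968 \left(361 + 1020\right) = -3781 - 3968 \cdot 1381 = -3781 - 5479808 = -5483589$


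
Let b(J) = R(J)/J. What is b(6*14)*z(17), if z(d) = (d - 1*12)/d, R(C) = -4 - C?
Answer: -110/357 ≈ -0.30812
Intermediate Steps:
z(d) = (-12 + d)/d (z(d) = (d - 12)/d = (-12 + d)/d)
b(J) = (-4 - J)/J
b(6*14)*z(17) = ((-4 - 6*14)/((6*14)))*((-12 + 17)/17) = ((-4 - 1*84)/84)*((1/17)*5) = ((-4 - 84)/84)*(5/17) = ((1/84)*(-88))*(5/17) = -22/21*5/17 = -110/357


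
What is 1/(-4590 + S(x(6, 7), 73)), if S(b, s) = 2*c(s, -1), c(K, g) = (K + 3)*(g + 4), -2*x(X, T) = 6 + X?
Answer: -1/4134 ≈ -0.00024190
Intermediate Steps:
x(X, T) = -3 - X/2 (x(X, T) = -(6 + X)/2 = -3 - X/2)
c(K, g) = (3 + K)*(4 + g)
S(b, s) = 18 + 6*s (S(b, s) = 2*(12 + 3*(-1) + 4*s + s*(-1)) = 2*(12 - 3 + 4*s - s) = 2*(9 + 3*s) = 18 + 6*s)
1/(-4590 + S(x(6, 7), 73)) = 1/(-4590 + (18 + 6*73)) = 1/(-4590 + (18 + 438)) = 1/(-4590 + 456) = 1/(-4134) = -1/4134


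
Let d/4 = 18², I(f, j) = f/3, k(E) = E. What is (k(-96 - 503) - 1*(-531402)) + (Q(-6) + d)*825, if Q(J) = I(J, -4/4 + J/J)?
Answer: 1598353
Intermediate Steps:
I(f, j) = f/3 (I(f, j) = f*(⅓) = f/3)
d = 1296 (d = 4*18² = 4*324 = 1296)
Q(J) = J/3
(k(-96 - 503) - 1*(-531402)) + (Q(-6) + d)*825 = ((-96 - 503) - 1*(-531402)) + ((⅓)*(-6) + 1296)*825 = (-599 + 531402) + (-2 + 1296)*825 = 530803 + 1294*825 = 530803 + 1067550 = 1598353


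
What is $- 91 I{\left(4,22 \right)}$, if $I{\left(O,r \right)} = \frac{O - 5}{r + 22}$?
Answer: $\frac{91}{44} \approx 2.0682$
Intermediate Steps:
$I{\left(O,r \right)} = \frac{-5 + O}{22 + r}$
$- 91 I{\left(4,22 \right)} = - 91 \frac{-5 + 4}{22 + 22} = - 91 \cdot \frac{1}{44} \left(-1\right) = \left(-91\right) \left(- \frac{1}{44}\right) = \frac{91}{44}$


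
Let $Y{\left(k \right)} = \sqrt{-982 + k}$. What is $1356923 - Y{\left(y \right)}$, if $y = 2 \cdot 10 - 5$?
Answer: $1356923 - i \sqrt{967} \approx 1.3569 \cdot 10^{6} - 31.097 i$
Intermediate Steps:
$y = 15$ ($y = 20 - 5 = 15$)
$1356923 - Y{\left(y \right)} = 1356923 - \sqrt{-982 + 15} = 1356923 - \sqrt{-967} = 1356923 - i \sqrt{967}$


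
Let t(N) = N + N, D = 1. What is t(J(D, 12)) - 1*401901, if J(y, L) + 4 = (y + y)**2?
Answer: -401901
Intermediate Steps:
J(y, L) = -4 + 4*y**2 (J(y, L) = -4 + (y + y)**2 = -4 + (2*y)**2 = -4 + 4*y**2)
t(N) = 2*N
t(J(D, 12)) - 1*401901 = 2*(-4 + 4*1**2) - 1*401901 = 2*(-4 + 4*1) - 401901 = 2*(-4 + 4) - 401901 = 2*0 - 401901 = 0 - 401901 = -401901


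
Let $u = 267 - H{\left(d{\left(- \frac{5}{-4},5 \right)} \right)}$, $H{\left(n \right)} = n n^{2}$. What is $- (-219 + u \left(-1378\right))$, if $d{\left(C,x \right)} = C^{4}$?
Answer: $\frac{2920011201535}{8388608} \approx 3.4809 \cdot 10^{5}$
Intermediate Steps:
$H{\left(n \right)} = n^{3}$
$u = \frac{4235376047}{16777216}$ ($u = 267 - \left(\left(- \frac{5}{-4}\right)^{4}\right)^{3} = 267 - \left(\left(\left(-5\right) \left(- \frac{1}{4}\right)\right)^{4}\right)^{3} = 267 - \left(\left(\frac{5}{4}\right)^{4}\right)^{3} = 267 - \left(\frac{625}{256}\right)^{3} = 267 - \frac{244140625}{16777216} = \frac{4235376047}{16777216} \approx 252.45$)
$- (-219 + u \left(-1378\right)) = - (-219 + \frac{4235376047}{16777216} \left(-1378\right)) = - (-219 - \frac{2918174096383}{8388608}) = \left(-1\right) \left(- \frac{2920011201535}{8388608}\right) = \frac{2920011201535}{8388608}$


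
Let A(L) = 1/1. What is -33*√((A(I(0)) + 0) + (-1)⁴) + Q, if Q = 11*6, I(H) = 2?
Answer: 66 - 33*√2 ≈ 19.331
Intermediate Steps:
A(L) = 1
Q = 66
-33*√((A(I(0)) + 0) + (-1)⁴) + Q = -33*√((1 + 0) + (-1)⁴) + 66 = -33*√(1 + 1) + 66 = -33*√2 + 66 = 66 - 33*√2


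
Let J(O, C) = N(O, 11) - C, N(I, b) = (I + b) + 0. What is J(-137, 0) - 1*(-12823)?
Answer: 12697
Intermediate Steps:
N(I, b) = I + b
J(O, C) = 11 + O - C (J(O, C) = (O + 11) - C = (11 + O) - C = 11 + O - C)
J(-137, 0) - 1*(-12823) = (11 - 137 - 1*0) - 1*(-12823) = (11 - 137 + 0) + 12823 = -126 + 12823 = 12697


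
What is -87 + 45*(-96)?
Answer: -4407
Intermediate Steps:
-87 + 45*(-96) = -87 - 4320 = -4407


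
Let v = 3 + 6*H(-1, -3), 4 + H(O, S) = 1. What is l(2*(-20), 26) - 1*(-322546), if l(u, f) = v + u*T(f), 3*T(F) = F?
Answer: 966553/3 ≈ 3.2218e+5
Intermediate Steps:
T(F) = F/3
H(O, S) = -3 (H(O, S) = -4 + 1 = -3)
v = -15 (v = 3 + 6*(-3) = 3 - 18 = -15)
l(u, f) = -15 + f*u/3 (l(u, f) = -15 + u*(f/3) = -15 + f*u/3)
l(2*(-20), 26) - 1*(-322546) = (-15 + (⅓)*26*(2*(-20))) - 1*(-322546) = (-15 + (⅓)*26*(-40)) + 322546 = (-15 - 1040/3) + 322546 = -1085/3 + 322546 = 966553/3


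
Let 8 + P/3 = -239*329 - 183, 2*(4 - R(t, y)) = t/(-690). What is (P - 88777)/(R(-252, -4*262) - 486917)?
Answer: 37402945/55995016 ≈ 0.66797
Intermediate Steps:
R(t, y) = 4 + t/1380 (R(t, y) = 4 - t/(2*(-690)) = 4 - t*(-1)/(2*690) = 4 - (-1)*t/1380 = 4 + t/1380)
P = -236466 (P = -24 + 3*(-239*329 - 183) = -24 + 3*(-78631 - 183) = -24 + 3*(-78814) = -24 - 236442 = -236466)
(P - 88777)/(R(-252, -4*262) - 486917) = (-236466 - 88777)/((4 + (1/1380)*(-252)) - 486917) = -325243/((4 - 21/115) - 486917) = -325243/(439/115 - 486917) = -325243/(-55995016/115) = -325243*(-115/55995016) = 37402945/55995016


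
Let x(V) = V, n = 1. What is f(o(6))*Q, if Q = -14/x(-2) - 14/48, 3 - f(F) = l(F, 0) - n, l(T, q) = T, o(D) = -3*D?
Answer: 1771/12 ≈ 147.58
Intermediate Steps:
f(F) = 4 - F (f(F) = 3 - (F - 1*1) = 3 - (F - 1) = 3 - (-1 + F) = 3 + (1 - F) = 4 - F)
Q = 161/24 (Q = -14/(-2) - 14/48 = -14*(-½) - 14*1/48 = 7 - 7/24 = 161/24 ≈ 6.7083)
f(o(6))*Q = (4 - (-3)*6)*(161/24) = (4 - 1*(-18))*(161/24) = (4 + 18)*(161/24) = 22*(161/24) = 1771/12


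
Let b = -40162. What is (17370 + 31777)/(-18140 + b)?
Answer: -49147/58302 ≈ -0.84297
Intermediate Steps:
(17370 + 31777)/(-18140 + b) = (17370 + 31777)/(-18140 - 40162) = 49147/(-58302) = 49147*(-1/58302) = -49147/58302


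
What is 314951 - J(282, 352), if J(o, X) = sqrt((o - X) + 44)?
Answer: 314951 - I*sqrt(26) ≈ 3.1495e+5 - 5.099*I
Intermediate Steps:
J(o, X) = sqrt(44 + o - X)
314951 - J(282, 352) = 314951 - sqrt(44 + 282 - 1*352) = 314951 - sqrt(44 + 282 - 352) = 314951 - sqrt(-26) = 314951 - I*sqrt(26)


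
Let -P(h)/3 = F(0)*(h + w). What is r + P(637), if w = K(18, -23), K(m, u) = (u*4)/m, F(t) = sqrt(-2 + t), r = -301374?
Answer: -301374 - 5687*I*sqrt(2)/3 ≈ -3.0137e+5 - 2680.9*I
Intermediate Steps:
K(m, u) = 4*u/m (K(m, u) = (4*u)/m = 4*u/m)
w = -46/9 (w = 4*(-23)/18 = 4*(-23)*(1/18) = -46/9 ≈ -5.1111)
P(h) = -3*I*sqrt(2)*(-46/9 + h) (P(h) = -3*sqrt(-2 + 0)*(h - 46/9) = -3*sqrt(-2)*(-46/9 + h) = -3*I*sqrt(2)*(-46/9 + h))
r + P(637) = -301374 + I*sqrt(2)*(46 - 9*637)/3 = -301374 + I*sqrt(2)*(46 - 5733)/3 = -301374 + (1/3)*I*sqrt(2)*(-5687) = -301374 - 5687*I*sqrt(2)/3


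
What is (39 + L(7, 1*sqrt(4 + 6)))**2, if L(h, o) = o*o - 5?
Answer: 1936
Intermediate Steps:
L(h, o) = -5 + o**2 (L(h, o) = o**2 - 5 = -5 + o**2)
(39 + L(7, 1*sqrt(4 + 6)))**2 = (39 + (-5 + (1*sqrt(4 + 6))**2))**2 = (39 + (-5 + (1*sqrt(10))**2))**2 = (39 + (-5 + (sqrt(10))**2))**2 = (39 + (-5 + 10))**2 = (39 + 5)**2 = 44**2 = 1936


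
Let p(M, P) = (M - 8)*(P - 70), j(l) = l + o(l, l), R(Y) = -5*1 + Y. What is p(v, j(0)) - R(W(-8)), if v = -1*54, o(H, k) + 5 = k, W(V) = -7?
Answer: 4662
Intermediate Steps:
R(Y) = -5 + Y
o(H, k) = -5 + k
j(l) = -5 + 2*l (j(l) = l + (-5 + l) = -5 + 2*l)
v = -54
p(M, P) = (-70 + P)*(-8 + M) (p(M, P) = (-8 + M)*(-70 + P) = (-70 + P)*(-8 + M))
p(v, j(0)) - R(W(-8)) = (560 - 70*(-54) - 8*(-5 + 2*0) - 54*(-5 + 2*0)) - (-5 - 7) = (560 + 3780 - 8*(-5 + 0) - 54*(-5 + 0)) - 1*(-12) = (560 + 3780 - 8*(-5) - 54*(-5)) + 12 = (560 + 3780 + 40 + 270) + 12 = 4650 + 12 = 4662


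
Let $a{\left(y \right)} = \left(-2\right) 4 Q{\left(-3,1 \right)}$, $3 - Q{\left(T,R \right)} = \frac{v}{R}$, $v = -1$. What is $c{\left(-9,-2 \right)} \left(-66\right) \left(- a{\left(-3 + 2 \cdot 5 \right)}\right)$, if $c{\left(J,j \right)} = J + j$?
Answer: $23232$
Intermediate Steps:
$Q{\left(T,R \right)} = 3 + \frac{1}{R}$ ($Q{\left(T,R \right)} = 3 - - \frac{1}{R} = 3 + \frac{1}{R}$)
$a{\left(y \right)} = -32$ ($a{\left(y \right)} = \left(-2\right) 4 \left(3 + 1^{-1}\right) = - 8 \left(3 + 1\right) = \left(-8\right) 4 = -32$)
$c{\left(-9,-2 \right)} \left(-66\right) \left(- a{\left(-3 + 2 \cdot 5 \right)}\right) = \left(-9 - 2\right) \left(-66\right) \left(\left(-1\right) \left(-32\right)\right) = \left(-11\right) \left(-66\right) 32 = 726 \cdot 32 = 23232$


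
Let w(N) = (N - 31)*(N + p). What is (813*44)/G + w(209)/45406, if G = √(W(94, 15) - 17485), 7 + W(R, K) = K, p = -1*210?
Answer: -89/22703 - 35772*I*√17477/17477 ≈ -0.0039202 - 270.59*I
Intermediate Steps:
p = -210
W(R, K) = -7 + K
G = I*√17477 (G = √((-7 + 15) - 17485) = √(8 - 17485) = √(-17477) = I*√17477 ≈ 132.2*I)
w(N) = (-210 + N)*(-31 + N) (w(N) = (N - 31)*(N - 210) = (-31 + N)*(-210 + N) = (-210 + N)*(-31 + N))
(813*44)/G + w(209)/45406 = (813*44)/((I*√17477)) + (6510 + 209² - 241*209)/45406 = 35772*(-I*√17477/17477) + (6510 + 43681 - 50369)*(1/45406) = -35772*I*√17477/17477 - 178*1/45406 = -35772*I*√17477/17477 - 89/22703 = -89/22703 - 35772*I*√17477/17477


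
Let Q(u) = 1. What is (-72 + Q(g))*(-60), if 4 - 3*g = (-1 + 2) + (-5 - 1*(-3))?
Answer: 4260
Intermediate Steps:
g = 5/3 (g = 4/3 - ((-1 + 2) + (-5 - 1*(-3)))/3 = 4/3 - (1 + (-5 + 3))/3 = 4/3 - (1 - 2)/3 = 4/3 - ⅓*(-1) = 4/3 + ⅓ = 5/3 ≈ 1.6667)
(-72 + Q(g))*(-60) = (-72 + 1)*(-60) = -71*(-60) = 4260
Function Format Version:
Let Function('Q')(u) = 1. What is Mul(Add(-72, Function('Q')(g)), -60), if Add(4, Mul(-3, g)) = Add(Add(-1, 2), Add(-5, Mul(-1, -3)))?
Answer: 4260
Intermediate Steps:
g = Rational(5, 3) (g = Add(Rational(4, 3), Mul(Rational(-1, 3), Add(Add(-1, 2), Add(-5, Mul(-1, -3))))) = Add(Rational(4, 3), Mul(Rational(-1, 3), Add(1, Add(-5, 3)))) = Add(Rational(4, 3), Mul(Rational(-1, 3), Add(1, -2))) = Add(Rational(4, 3), Mul(Rational(-1, 3), -1)) = Add(Rational(4, 3), Rational(1, 3)) = Rational(5, 3) ≈ 1.6667)
Mul(Add(-72, Function('Q')(g)), -60) = Mul(Add(-72, 1), -60) = Mul(-71, -60) = 4260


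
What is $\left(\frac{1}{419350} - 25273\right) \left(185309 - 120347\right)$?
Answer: $- \frac{344241191424069}{209675} \approx -1.6418 \cdot 10^{9}$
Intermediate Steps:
$\left(\frac{1}{419350} - 25273\right) \left(185309 - 120347\right) = \left(\frac{1}{419350} - 25273\right) 64962 = \left(- \frac{10598232549}{419350}\right) 64962 = - \frac{344241191424069}{209675}$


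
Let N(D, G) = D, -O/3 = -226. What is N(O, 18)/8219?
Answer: 678/8219 ≈ 0.082492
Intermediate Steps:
O = 678 (O = -3*(-226) = 678)
N(O, 18)/8219 = 678/8219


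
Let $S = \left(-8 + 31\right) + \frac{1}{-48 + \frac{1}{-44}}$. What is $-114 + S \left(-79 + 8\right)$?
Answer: $- \frac{3688287}{2113} \approx -1745.5$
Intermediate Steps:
$S = \frac{48555}{2113}$ ($S = 23 + \frac{1}{-48 - \frac{1}{44}} = 23 + \frac{1}{- \frac{2113}{44}} = 23 - \frac{44}{2113} = \frac{48555}{2113} \approx 22.979$)
$-114 + S \left(-79 + 8\right) = -114 + \frac{48555 \left(-79 + 8\right)}{2113} = -114 + \frac{48555}{2113} \left(-71\right) = -114 - \frac{3447405}{2113} = - \frac{3688287}{2113}$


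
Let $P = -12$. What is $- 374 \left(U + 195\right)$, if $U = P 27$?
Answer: $48246$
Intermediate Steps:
$U = -324$ ($U = \left(-12\right) 27 = -324$)
$- 374 \left(U + 195\right) = - 374 \left(-324 + 195\right) = \left(-374\right) \left(-129\right) = 48246$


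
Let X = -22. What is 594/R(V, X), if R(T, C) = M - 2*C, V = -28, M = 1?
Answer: 66/5 ≈ 13.200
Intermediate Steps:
R(T, C) = 1 - 2*C
594/R(V, X) = 594/(1 - 2*(-22)) = 594/(1 + 44) = 594/45 = 594*(1/45) = 66/5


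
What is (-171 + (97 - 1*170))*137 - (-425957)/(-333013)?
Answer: -11132384521/333013 ≈ -33429.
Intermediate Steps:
(-171 + (97 - 1*170))*137 - (-425957)/(-333013) = (-171 + (97 - 170))*137 - (-425957)*(-1)/333013 = (-171 - 73)*137 - 1*425957/333013 = -244*137 - 425957/333013 = -33428 - 425957/333013 = -11132384521/333013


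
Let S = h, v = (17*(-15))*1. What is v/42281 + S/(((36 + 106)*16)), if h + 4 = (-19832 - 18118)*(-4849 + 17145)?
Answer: -4932429769421/24015608 ≈ -2.0538e+5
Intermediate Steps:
v = -255 (v = -255*1 = -255)
h = -466633204 (h = -4 + (-19832 - 18118)*(-4849 + 17145) = -4 - 37950*12296 = -4 - 466633200 = -466633204)
S = -466633204
v/42281 + S/(((36 + 106)*16)) = -255/42281 - 466633204*1/(16*(36 + 106)) = -255*1/42281 - 466633204/(142*16) = -255/42281 - 466633204/2272 = -255/42281 - 466633204*1/2272 = -255/42281 - 116658301/568 = -4932429769421/24015608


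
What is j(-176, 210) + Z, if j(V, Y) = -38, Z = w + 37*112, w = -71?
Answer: 4035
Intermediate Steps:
Z = 4073 (Z = -71 + 37*112 = -71 + 4144 = 4073)
j(-176, 210) + Z = -38 + 4073 = 4035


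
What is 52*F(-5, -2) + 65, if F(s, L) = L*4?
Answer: -351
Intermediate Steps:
F(s, L) = 4*L
52*F(-5, -2) + 65 = 52*(4*(-2)) + 65 = 52*(-8) + 65 = -416 + 65 = -351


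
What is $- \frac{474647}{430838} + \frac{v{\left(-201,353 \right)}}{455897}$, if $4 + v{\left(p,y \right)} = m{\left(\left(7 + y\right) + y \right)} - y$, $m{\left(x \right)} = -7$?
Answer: $- \frac{16657459107}{15109057822} \approx -1.1025$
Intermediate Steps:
$v{\left(p,y \right)} = -11 - y$ ($v{\left(p,y \right)} = -4 - \left(7 + y\right) = -11 - y$)
$- \frac{474647}{430838} + \frac{v{\left(-201,353 \right)}}{455897} = - \frac{474647}{430838} + \frac{-11 - 353}{455897} = \left(-474647\right) \frac{1}{430838} + \left(-11 - 353\right) \frac{1}{455897} = - \frac{474647}{430838} - \frac{28}{35069} = - \frac{16657459107}{15109057822}$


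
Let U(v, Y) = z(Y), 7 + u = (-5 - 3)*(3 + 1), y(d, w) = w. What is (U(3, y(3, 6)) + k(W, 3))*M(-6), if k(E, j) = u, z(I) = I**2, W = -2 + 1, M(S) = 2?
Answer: -6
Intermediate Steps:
W = -1
u = -39 (u = -7 + (-5 - 3)*(3 + 1) = -7 - 8*4 = -7 - 32 = -39)
U(v, Y) = Y**2
k(E, j) = -39
(U(3, y(3, 6)) + k(W, 3))*M(-6) = (6**2 - 39)*2 = (36 - 39)*2 = -3*2 = -6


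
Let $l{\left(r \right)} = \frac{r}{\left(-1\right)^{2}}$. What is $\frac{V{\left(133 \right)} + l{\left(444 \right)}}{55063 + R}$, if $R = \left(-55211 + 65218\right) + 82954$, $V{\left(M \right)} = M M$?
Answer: $\frac{18133}{148024} \approx 0.1225$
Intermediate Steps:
$V{\left(M \right)} = M^{2}$
$l{\left(r \right)} = r$ ($l{\left(r \right)} = \frac{r}{1} = r 1 = r$)
$R = 92961$ ($R = 10007 + 82954 = 92961$)
$\frac{V{\left(133 \right)} + l{\left(444 \right)}}{55063 + R} = \frac{133^{2} + 444}{55063 + 92961} = \frac{17689 + 444}{148024} = 18133 \cdot \frac{1}{148024} = \frac{18133}{148024}$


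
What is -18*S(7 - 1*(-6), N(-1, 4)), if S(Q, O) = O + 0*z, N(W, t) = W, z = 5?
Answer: 18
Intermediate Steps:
S(Q, O) = O (S(Q, O) = O + 0*5 = O + 0 = O)
-18*S(7 - 1*(-6), N(-1, 4)) = -18*(-1) = 18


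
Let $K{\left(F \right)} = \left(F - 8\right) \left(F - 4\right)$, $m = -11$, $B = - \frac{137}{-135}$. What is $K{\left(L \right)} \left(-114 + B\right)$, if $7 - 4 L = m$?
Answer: $\frac{106771}{540} \approx 197.72$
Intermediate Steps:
$B = \frac{137}{135}$ ($B = \left(-137\right) \left(- \frac{1}{135}\right) = \frac{137}{135} \approx 1.0148$)
$L = \frac{9}{2}$ ($L = \frac{7}{4} - - \frac{11}{4} = \frac{7}{4} + \frac{11}{4} = \frac{9}{2} \approx 4.5$)
$K{\left(F \right)} = \left(-8 + F\right) \left(-4 + F\right)$
$K{\left(L \right)} \left(-114 + B\right) = \left(32 + \left(\frac{9}{2}\right)^{2} - 54\right) \left(-114 + \frac{137}{135}\right) = \left(32 + \frac{81}{4} - 54\right) \left(- \frac{15253}{135}\right) = \left(- \frac{7}{4}\right) \left(- \frac{15253}{135}\right) = \frac{106771}{540}$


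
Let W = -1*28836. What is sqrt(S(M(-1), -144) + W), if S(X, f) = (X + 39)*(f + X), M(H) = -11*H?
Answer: I*sqrt(35486) ≈ 188.38*I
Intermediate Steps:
S(X, f) = (39 + X)*(X + f)
W = -28836
sqrt(S(M(-1), -144) + W) = sqrt(((-11*(-1))**2 + 39*(-11*(-1)) + 39*(-144) - 11*(-1)*(-144)) - 28836) = sqrt((11**2 + 39*11 - 5616 + 11*(-144)) - 28836) = sqrt((121 + 429 - 5616 - 1584) - 28836) = sqrt(-6650 - 28836) = sqrt(-35486) = I*sqrt(35486)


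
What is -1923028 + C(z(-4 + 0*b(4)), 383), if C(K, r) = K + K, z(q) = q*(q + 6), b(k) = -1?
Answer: -1923044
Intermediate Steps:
z(q) = q*(6 + q)
C(K, r) = 2*K
-1923028 + C(z(-4 + 0*b(4)), 383) = -1923028 + 2*((-4 + 0*(-1))*(6 + (-4 + 0*(-1)))) = -1923028 + 2*((-4 + 0)*(6 + (-4 + 0))) = -1923028 + 2*(-4*(6 - 4)) = -1923028 + 2*(-4*2) = -1923028 + 2*(-8) = -1923028 - 16 = -1923044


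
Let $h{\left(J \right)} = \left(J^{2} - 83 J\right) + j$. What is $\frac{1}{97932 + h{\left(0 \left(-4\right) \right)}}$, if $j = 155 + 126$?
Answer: $\frac{1}{98213} \approx 1.0182 \cdot 10^{-5}$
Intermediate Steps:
$j = 281$
$h{\left(J \right)} = 281 + J^{2} - 83 J$ ($h{\left(J \right)} = \left(J^{2} - 83 J\right) + 281 = 281 + J^{2} - 83 J$)
$\frac{1}{97932 + h{\left(0 \left(-4\right) \right)}} = \frac{1}{97932 + \left(281 + \left(0 \left(-4\right)\right)^{2} - 83 \cdot 0 \left(-4\right)\right)} = \frac{1}{97932 + \left(281 + 0^{2} - 0\right)} = \frac{1}{97932 + \left(281 + 0 + 0\right)} = \frac{1}{97932 + 281} = \frac{1}{98213}$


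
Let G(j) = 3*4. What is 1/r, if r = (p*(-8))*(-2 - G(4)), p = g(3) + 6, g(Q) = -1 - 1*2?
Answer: 1/336 ≈ 0.0029762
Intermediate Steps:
G(j) = 12
g(Q) = -3 (g(Q) = -1 - 2 = -3)
p = 3 (p = -3 + 6 = 3)
r = 336 (r = (3*(-8))*(-2 - 1*12) = -24*(-2 - 12) = -24*(-14) = 336)
1/r = 1/336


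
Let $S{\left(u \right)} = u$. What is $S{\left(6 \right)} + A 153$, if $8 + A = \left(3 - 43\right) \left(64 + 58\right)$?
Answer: $-747858$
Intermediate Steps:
$A = -4888$ ($A = -8 + \left(3 - 43\right) \left(64 + 58\right) = -8 - 4880 = -4888$)
$S{\left(6 \right)} + A 153 = 6 - 747864 = -747858$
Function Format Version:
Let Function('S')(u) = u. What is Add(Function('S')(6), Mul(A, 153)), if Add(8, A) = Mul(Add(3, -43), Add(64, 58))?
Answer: -747858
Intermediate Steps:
A = -4888 (A = Add(-8, Mul(Add(3, -43), Add(64, 58))) = Add(-8, Mul(-40, 122)) = Add(-8, -4880) = -4888)
Add(Function('S')(6), Mul(A, 153)) = Add(6, Mul(-4888, 153)) = Add(6, -747864) = -747858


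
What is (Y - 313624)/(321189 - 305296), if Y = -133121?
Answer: -446745/15893 ≈ -28.110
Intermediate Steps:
(Y - 313624)/(321189 - 305296) = (-133121 - 313624)/(321189 - 305296) = -446745/15893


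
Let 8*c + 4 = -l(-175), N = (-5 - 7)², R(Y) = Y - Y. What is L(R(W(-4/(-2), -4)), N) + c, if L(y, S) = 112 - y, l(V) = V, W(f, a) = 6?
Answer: 1067/8 ≈ 133.38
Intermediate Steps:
R(Y) = 0
N = 144 (N = (-12)² = 144)
c = 171/8 (c = -½ + (-1*(-175))/8 = -½ + (⅛)*175 = -½ + 175/8 = 171/8 ≈ 21.375)
L(R(W(-4/(-2), -4)), N) + c = (112 - 1*0) + 171/8 = (112 + 0) + 171/8 = 112 + 171/8 = 1067/8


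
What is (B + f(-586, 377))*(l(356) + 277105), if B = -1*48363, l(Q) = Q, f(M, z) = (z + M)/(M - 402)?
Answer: -697776957765/52 ≈ -1.3419e+10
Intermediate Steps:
f(M, z) = (M + z)/(-402 + M)
B = -48363
(B + f(-586, 377))*(l(356) + 277105) = (-48363 + (-586 + 377)/(-402 - 586))*(356 + 277105) = (-48363 - 209/(-988))*277461 = (-48363 - 1/988*(-209))*277461 = (-48363 + 11/52)*277461 = -2514865/52*277461 = -697776957765/52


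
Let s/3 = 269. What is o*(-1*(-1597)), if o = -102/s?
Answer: -54298/269 ≈ -201.85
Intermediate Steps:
s = 807 (s = 3*269 = 807)
o = -34/269 (o = -102/807 = -102*1/807 = -34/269 ≈ -0.12639)
o*(-1*(-1597)) = -(-34)*(-1597)/269 = -34/269*1597 = -54298/269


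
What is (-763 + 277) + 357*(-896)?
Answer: -320358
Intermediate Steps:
(-763 + 277) + 357*(-896) = -486 - 319872 = -320358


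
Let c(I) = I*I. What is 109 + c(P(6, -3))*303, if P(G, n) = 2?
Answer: 1321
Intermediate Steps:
c(I) = I**2
109 + c(P(6, -3))*303 = 109 + 2**2*303 = 109 + 4*303 = 109 + 1212 = 1321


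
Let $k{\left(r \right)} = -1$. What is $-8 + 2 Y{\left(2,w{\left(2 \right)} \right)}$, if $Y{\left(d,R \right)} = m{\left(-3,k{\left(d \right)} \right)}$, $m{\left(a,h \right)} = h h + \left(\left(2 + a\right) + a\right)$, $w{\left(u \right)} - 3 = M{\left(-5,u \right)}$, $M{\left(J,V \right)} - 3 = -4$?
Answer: $-14$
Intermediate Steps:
$M{\left(J,V \right)} = -1$ ($M{\left(J,V \right)} = 3 - 4 = -1$)
$w{\left(u \right)} = 2$ ($w{\left(u \right)} = 3 - 1 = 2$)
$m{\left(a,h \right)} = 2 + h^{2} + 2 a$ ($m{\left(a,h \right)} = h^{2} + \left(2 + 2 a\right) = 2 + h^{2} + 2 a$)
$Y{\left(d,R \right)} = -3$ ($Y{\left(d,R \right)} = 2 + \left(-1\right)^{2} + 2 \left(-3\right) = 2 + 1 - 6 = -3$)
$-8 + 2 Y{\left(2,w{\left(2 \right)} \right)} = -8 + 2 \left(-3\right) = -8 - 6 = -14$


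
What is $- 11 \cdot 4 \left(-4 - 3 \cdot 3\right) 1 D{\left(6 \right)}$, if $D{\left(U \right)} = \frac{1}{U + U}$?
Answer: $\frac{143}{3} \approx 47.667$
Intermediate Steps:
$D{\left(U \right)} = \frac{1}{2 U}$
$- 11 \cdot 4 \left(-4 - 3 \cdot 3\right) 1 D{\left(6 \right)} = - 11 \cdot 4 \left(-4 - 3 \cdot 3\right) 1 \frac{1}{2 \cdot 6} = - 11 \cdot 4 \left(-4 - 9\right) 1 \cdot \frac{1}{2} \cdot \frac{1}{6} = - 11 \cdot 4 \left(-4 - 9\right) 1 \cdot \frac{1}{12} = - 11 \cdot 4 \left(-13\right) 1 \cdot \frac{1}{12} = - 11 \left(\left(-52\right) 1\right) \frac{1}{12} = \left(-11\right) \left(-52\right) \frac{1}{12} = 572 \cdot \frac{1}{12} = \frac{143}{3}$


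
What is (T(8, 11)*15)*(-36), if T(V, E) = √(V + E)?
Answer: -540*√19 ≈ -2353.8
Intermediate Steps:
T(V, E) = √(E + V)
(T(8, 11)*15)*(-36) = (√(11 + 8)*15)*(-36) = (√19*15)*(-36) = (15*√19)*(-36) = -540*√19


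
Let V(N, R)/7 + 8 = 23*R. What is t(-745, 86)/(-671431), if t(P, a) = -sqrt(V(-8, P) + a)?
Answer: I*sqrt(119915)/671431 ≈ 0.00051575*I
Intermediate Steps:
V(N, R) = -56 + 161*R (V(N, R) = -56 + 7*(23*R) = -56 + 161*R)
t(P, a) = -sqrt(-56 + a + 161*P) (t(P, a) = -sqrt((-56 + 161*P) + a) = -sqrt(-56 + a + 161*P))
t(-745, 86)/(-671431) = -sqrt(-56 + 86 + 161*(-745))/(-671431) = -sqrt(-56 + 86 - 119945)*(-1/671431) = -sqrt(-119915)*(-1/671431) = -I*sqrt(119915)*(-1/671431) = I*sqrt(119915)/671431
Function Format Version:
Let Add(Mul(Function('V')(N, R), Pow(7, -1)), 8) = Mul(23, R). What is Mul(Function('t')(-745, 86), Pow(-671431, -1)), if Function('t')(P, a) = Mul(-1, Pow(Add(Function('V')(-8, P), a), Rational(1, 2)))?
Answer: Mul(Rational(1, 671431), I, Pow(119915, Rational(1, 2))) ≈ Mul(0.00051575, I)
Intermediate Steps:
Function('V')(N, R) = Add(-56, Mul(161, R)) (Function('V')(N, R) = Add(-56, Mul(7, Mul(23, R))) = Add(-56, Mul(161, R)))
Function('t')(P, a) = Mul(-1, Pow(Add(-56, a, Mul(161, P)), Rational(1, 2))) (Function('t')(P, a) = Mul(-1, Pow(Add(Add(-56, Mul(161, P)), a), Rational(1, 2))) = Mul(-1, Pow(Add(-56, a, Mul(161, P)), Rational(1, 2))))
Mul(Function('t')(-745, 86), Pow(-671431, -1)) = Mul(Mul(-1, Pow(Add(-56, 86, Mul(161, -745)), Rational(1, 2))), Pow(-671431, -1)) = Mul(Mul(-1, Pow(Add(-56, 86, -119945), Rational(1, 2))), Rational(-1, 671431)) = Mul(Mul(-1, Pow(-119915, Rational(1, 2))), Rational(-1, 671431)) = Mul(Mul(-1, Mul(I, Pow(119915, Rational(1, 2)))), Rational(-1, 671431)) = Mul(Mul(-1, I, Pow(119915, Rational(1, 2))), Rational(-1, 671431)) = Mul(Rational(1, 671431), I, Pow(119915, Rational(1, 2)))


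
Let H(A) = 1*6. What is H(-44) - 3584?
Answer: -3578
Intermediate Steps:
H(A) = 6
H(-44) - 3584 = 6 - 3584 = -3578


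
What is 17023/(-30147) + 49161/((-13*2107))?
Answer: -21410260/9074247 ≈ -2.3595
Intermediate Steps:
17023/(-30147) + 49161/((-13*2107)) = 17023*(-1/30147) + 49161/(-27391) = -17023/30147 + 49161*(-1/27391) = -17023/30147 - 7023/3913 = -21410260/9074247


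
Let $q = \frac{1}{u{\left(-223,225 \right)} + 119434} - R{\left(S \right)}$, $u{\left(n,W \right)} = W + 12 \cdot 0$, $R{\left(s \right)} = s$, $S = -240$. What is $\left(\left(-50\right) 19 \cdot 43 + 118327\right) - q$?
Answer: $\frac{9242102182}{119659} \approx 77237.0$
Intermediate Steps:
$u{\left(n,W \right)} = W$ ($u{\left(n,W \right)} = W + 0 = W$)
$q = \frac{28718161}{119659}$ ($q = \frac{1}{225 + 119434} - -240 = \frac{1}{119659} + 240 = \frac{28718161}{119659} \approx 240.0$)
$\left(\left(-50\right) 19 \cdot 43 + 118327\right) - q = \left(\left(-50\right) 19 \cdot 43 + 118327\right) - \frac{28718161}{119659} = \left(\left(-950\right) 43 + 118327\right) - \frac{28718161}{119659} = \left(-40850 + 118327\right) - \frac{28718161}{119659} = 77477 - \frac{28718161}{119659} = \frac{9242102182}{119659}$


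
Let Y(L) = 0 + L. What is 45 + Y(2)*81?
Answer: 207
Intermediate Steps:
Y(L) = L
45 + Y(2)*81 = 45 + 2*81 = 45 + 162 = 207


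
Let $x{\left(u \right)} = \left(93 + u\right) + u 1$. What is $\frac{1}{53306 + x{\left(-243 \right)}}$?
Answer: $\frac{1}{52913} \approx 1.8899 \cdot 10^{-5}$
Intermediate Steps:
$x{\left(u \right)} = 93 + 2 u$ ($x{\left(u \right)} = \left(93 + u\right) + u = 93 + 2 u$)
$\frac{1}{53306 + x{\left(-243 \right)}} = \frac{1}{53306 + \left(93 + 2 \left(-243\right)\right)} = \frac{1}{53306 + \left(93 - 486\right)} = \frac{1}{53306 - 393} = \frac{1}{52913}$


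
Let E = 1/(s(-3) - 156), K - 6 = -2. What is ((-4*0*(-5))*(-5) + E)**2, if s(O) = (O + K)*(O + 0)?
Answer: 1/25281 ≈ 3.9555e-5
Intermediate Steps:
K = 4 (K = 6 - 2 = 4)
s(O) = O*(4 + O) (s(O) = (O + 4)*(O + 0) = (4 + O)*O = O*(4 + O))
E = -1/159 (E = 1/(-3*(4 - 3) - 156) = 1/(-3*1 - 156) = 1/(-3 - 156) = 1/(-159) = -1/159 ≈ -0.0062893)
((-4*0*(-5))*(-5) + E)**2 = ((-4*0*(-5))*(-5) - 1/159)**2 = ((0*(-5))*(-5) - 1/159)**2 = (0*(-5) - 1/159)**2 = (0 - 1/159)**2 = (-1/159)**2 = 1/25281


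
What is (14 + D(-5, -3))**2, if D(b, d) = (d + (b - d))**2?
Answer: 1521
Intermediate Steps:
D(b, d) = b**2
(14 + D(-5, -3))**2 = (14 + (-5)**2)**2 = (14 + 25)**2 = 39**2 = 1521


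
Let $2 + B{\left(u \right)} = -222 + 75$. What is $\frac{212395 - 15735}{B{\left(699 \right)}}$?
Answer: $- \frac{196660}{149} \approx -1319.9$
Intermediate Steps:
$B{\left(u \right)} = -149$ ($B{\left(u \right)} = -2 + \left(-222 + 75\right) = -2 - 147 = -149$)
$\frac{212395 - 15735}{B{\left(699 \right)}} = \frac{212395 - 15735}{-149} = 196660 \left(- \frac{1}{149}\right) = - \frac{196660}{149}$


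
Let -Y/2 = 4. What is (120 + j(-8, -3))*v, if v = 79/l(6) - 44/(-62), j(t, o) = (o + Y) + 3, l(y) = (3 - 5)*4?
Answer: -31822/31 ≈ -1026.5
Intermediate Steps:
l(y) = -8 (l(y) = -2*4 = -8)
Y = -8 (Y = -2*4 = -8)
j(t, o) = -5 + o (j(t, o) = (o - 8) + 3 = (-8 + o) + 3 = -5 + o)
v = -2273/248 (v = 79/(-8) - 44/(-62) = 79*(-⅛) - 44*(-1/62) = -79/8 + 22/31 = -2273/248 ≈ -9.1653)
(120 + j(-8, -3))*v = (120 + (-5 - 3))*(-2273/248) = (120 - 8)*(-2273/248) = 112*(-2273/248) = -31822/31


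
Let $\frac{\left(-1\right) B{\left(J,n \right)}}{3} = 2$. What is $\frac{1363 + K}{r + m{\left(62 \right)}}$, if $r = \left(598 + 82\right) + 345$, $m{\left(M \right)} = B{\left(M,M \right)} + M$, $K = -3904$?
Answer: $- \frac{2541}{1081} \approx -2.3506$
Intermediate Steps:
$B{\left(J,n \right)} = -6$ ($B{\left(J,n \right)} = \left(-3\right) 2 = -6$)
$m{\left(M \right)} = -6 + M$
$r = 1025$ ($r = 680 + 345 = 1025$)
$\frac{1363 + K}{r + m{\left(62 \right)}} = \frac{1363 - 3904}{1025 + \left(-6 + 62\right)} = - \frac{2541}{1025 + 56} = - \frac{2541}{1081}$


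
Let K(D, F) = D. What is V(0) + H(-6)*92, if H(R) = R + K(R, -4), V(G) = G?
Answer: -1104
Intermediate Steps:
H(R) = 2*R (H(R) = R + R = 2*R)
V(0) + H(-6)*92 = 0 + (2*(-6))*92 = 0 - 12*92 = 0 - 1104 = -1104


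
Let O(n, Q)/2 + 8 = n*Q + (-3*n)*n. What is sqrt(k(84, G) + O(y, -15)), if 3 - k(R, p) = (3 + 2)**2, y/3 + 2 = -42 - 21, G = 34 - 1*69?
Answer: I*sqrt(222338) ≈ 471.53*I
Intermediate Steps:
G = -35 (G = 34 - 69 = -35)
y = -195 (y = -6 + 3*(-42 - 21) = -6 + 3*(-63) = -6 - 189 = -195)
k(R, p) = -22 (k(R, p) = 3 - (3 + 2)**2 = 3 - 1*5**2 = 3 - 1*25 = 3 - 25 = -22)
O(n, Q) = -16 - 6*n**2 + 2*Q*n (O(n, Q) = -16 + 2*(n*Q + (-3*n)*n) = -16 + 2*(Q*n - 3*n**2) = -16 + 2*(-3*n**2 + Q*n) = -16 + (-6*n**2 + 2*Q*n) = -16 - 6*n**2 + 2*Q*n)
sqrt(k(84, G) + O(y, -15)) = sqrt(-22 + (-16 - 6*(-195)**2 + 2*(-15)*(-195))) = sqrt(-22 + (-16 - 6*38025 + 5850)) = sqrt(-22 + (-16 - 228150 + 5850)) = sqrt(-22 - 222316) = sqrt(-222338) = I*sqrt(222338)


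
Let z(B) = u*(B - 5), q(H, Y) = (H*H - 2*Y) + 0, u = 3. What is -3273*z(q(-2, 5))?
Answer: 108009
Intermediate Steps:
q(H, Y) = H² - 2*Y (q(H, Y) = (H² - 2*Y) + 0 = H² - 2*Y)
z(B) = -15 + 3*B (z(B) = 3*(B - 5) = 3*(-5 + B) = -15 + 3*B)
-3273*z(q(-2, 5)) = -3273*(-15 + 3*((-2)² - 2*5)) = -3273*(-15 + 3*(4 - 10)) = -3273*(-15 + 3*(-6)) = -3273*(-15 - 18) = -3273*(-33) = 108009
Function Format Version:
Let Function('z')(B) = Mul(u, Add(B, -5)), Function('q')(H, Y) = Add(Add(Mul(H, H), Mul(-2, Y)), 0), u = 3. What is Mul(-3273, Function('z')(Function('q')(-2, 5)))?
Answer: 108009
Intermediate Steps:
Function('q')(H, Y) = Add(Pow(H, 2), Mul(-2, Y)) (Function('q')(H, Y) = Add(Add(Pow(H, 2), Mul(-2, Y)), 0) = Add(Pow(H, 2), Mul(-2, Y)))
Function('z')(B) = Add(-15, Mul(3, B)) (Function('z')(B) = Mul(3, Add(B, -5)) = Mul(3, Add(-5, B)) = Add(-15, Mul(3, B)))
Mul(-3273, Function('z')(Function('q')(-2, 5))) = Mul(-3273, Add(-15, Mul(3, Add(Pow(-2, 2), Mul(-2, 5))))) = Mul(-3273, Add(-15, Mul(3, Add(4, -10)))) = Mul(-3273, Add(-15, Mul(3, -6))) = Mul(-3273, Add(-15, -18)) = Mul(-3273, -33) = 108009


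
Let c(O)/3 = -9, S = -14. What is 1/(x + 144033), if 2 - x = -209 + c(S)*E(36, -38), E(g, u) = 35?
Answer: 1/145189 ≈ 6.8876e-6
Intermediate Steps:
c(O) = -27 (c(O) = 3*(-9) = -27)
x = 1156 (x = 2 - (-209 - 27*35) = 2 - (-209 - 945) = 2 - 1*(-1154) = 2 + 1154 = 1156)
1/(x + 144033) = 1/(1156 + 144033) = 1/145189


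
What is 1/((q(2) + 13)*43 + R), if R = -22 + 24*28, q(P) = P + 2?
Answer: 1/1381 ≈ 0.00072411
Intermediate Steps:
q(P) = 2 + P
R = 650 (R = -22 + 672 = 650)
1/((q(2) + 13)*43 + R) = 1/(((2 + 2) + 13)*43 + 650) = 1/((4 + 13)*43 + 650) = 1/(17*43 + 650) = 1/(731 + 650) = 1/1381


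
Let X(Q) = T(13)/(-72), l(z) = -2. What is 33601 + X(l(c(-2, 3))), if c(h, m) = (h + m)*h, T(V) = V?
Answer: 2419259/72 ≈ 33601.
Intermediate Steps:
c(h, m) = h*(h + m)
X(Q) = -13/72 (X(Q) = 13/(-72) = 13*(-1/72) = -13/72)
33601 + X(l(c(-2, 3))) = 33601 - 13/72 = 2419259/72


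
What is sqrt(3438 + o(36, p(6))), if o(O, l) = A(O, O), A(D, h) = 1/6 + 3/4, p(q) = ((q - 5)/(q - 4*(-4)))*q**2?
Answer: sqrt(123801)/6 ≈ 58.642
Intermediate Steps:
p(q) = q**2*(-5 + q)/(16 + q) (p(q) = ((-5 + q)/(q + 16))*q**2 = ((-5 + q)/(16 + q))*q**2 = q**2*(-5 + q)/(16 + q))
A(D, h) = 11/12 (A(D, h) = 1*(1/6) + 3*(1/4) = 1/6 + 3/4 = 11/12)
o(O, l) = 11/12
sqrt(3438 + o(36, p(6))) = sqrt(3438 + 11/12) = sqrt(41267/12) = sqrt(123801)/6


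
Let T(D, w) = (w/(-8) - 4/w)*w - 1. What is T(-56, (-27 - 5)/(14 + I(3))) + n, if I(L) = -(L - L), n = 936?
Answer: 45587/49 ≈ 930.35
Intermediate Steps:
I(L) = 0 (I(L) = -1*0 = 0)
T(D, w) = -1 + w*(-4/w - w/8) (T(D, w) = (w*(-⅛) - 4/w)*w - 1 = (-w/8 - 4/w)*w - 1 = (-4/w - w/8)*w - 1 = w*(-4/w - w/8) - 1 = -1 + w*(-4/w - w/8))
T(-56, (-27 - 5)/(14 + I(3))) + n = (-5 - (-27 - 5)²/(14 + 0)²/8) + 936 = (-5 - (-32/14)²/8) + 936 = (-5 - (-32*1/14)²/8) + 936 = (-5 - (-16/7)²/8) + 936 = (-5 - ⅛*256/49) + 936 = (-5 - 32/49) + 936 = -277/49 + 936 = 45587/49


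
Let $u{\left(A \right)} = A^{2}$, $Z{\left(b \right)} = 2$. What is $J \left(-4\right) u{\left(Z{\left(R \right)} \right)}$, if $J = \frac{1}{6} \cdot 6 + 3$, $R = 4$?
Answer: $-64$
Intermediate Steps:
$J = 4$ ($J = \frac{1}{6} \cdot 6 + 3 = 1 + 3 = 4$)
$J \left(-4\right) u{\left(Z{\left(R \right)} \right)} = 4 \left(-4\right) 2^{2} = \left(-16\right) 4 = -64$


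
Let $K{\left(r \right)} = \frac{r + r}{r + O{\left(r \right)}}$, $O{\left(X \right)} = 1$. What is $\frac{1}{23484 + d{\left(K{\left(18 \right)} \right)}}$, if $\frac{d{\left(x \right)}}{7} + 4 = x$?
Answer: $\frac{19}{445916} \approx 4.2609 \cdot 10^{-5}$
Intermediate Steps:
$K{\left(r \right)} = \frac{2 r}{1 + r}$ ($K{\left(r \right)} = \frac{r + r}{r + 1} = \frac{2 r}{1 + r}$)
$d{\left(x \right)} = -28 + 7 x$
$\frac{1}{23484 + d{\left(K{\left(18 \right)} \right)}} = \frac{1}{23484 - \left(28 - 7 \cdot 2 \cdot 18 \frac{1}{1 + 18}\right)} = \frac{1}{23484 - \left(28 - 7 \cdot 2 \cdot 18 \cdot \frac{1}{19}\right)} = \frac{1}{23484 + \left(-28 + 7 \cdot \frac{36}{19}\right)} = \frac{1}{23484 + \left(-28 + \frac{252}{19}\right)} = \frac{1}{23484 - \frac{280}{19}} = \frac{1}{\frac{445916}{19}} = \frac{19}{445916}$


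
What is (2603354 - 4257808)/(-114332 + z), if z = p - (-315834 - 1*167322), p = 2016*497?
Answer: -827227/685388 ≈ -1.2069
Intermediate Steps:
p = 1001952
z = 1485108 (z = 1001952 - (-315834 - 1*167322) = 1001952 - (-315834 - 167322) = 1001952 - 1*(-483156) = 1001952 + 483156 = 1485108)
(2603354 - 4257808)/(-114332 + z) = (2603354 - 4257808)/(-114332 + 1485108) = -1654454/1370776 = -1654454*1/1370776 = -827227/685388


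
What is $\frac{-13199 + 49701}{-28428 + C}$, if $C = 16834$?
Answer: $- \frac{18251}{5797} \approx -3.1484$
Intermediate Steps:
$\frac{-13199 + 49701}{-28428 + C} = \frac{-13199 + 49701}{-28428 + 16834} = \frac{36502}{-11594} = 36502 \left(- \frac{1}{11594}\right) = - \frac{18251}{5797}$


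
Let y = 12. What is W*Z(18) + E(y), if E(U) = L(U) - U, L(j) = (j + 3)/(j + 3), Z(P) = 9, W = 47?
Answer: 412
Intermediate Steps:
L(j) = 1 (L(j) = (3 + j)/(3 + j) = 1)
E(U) = 1 - U
W*Z(18) + E(y) = 47*9 + (1 - 1*12) = 423 + (1 - 12) = 423 - 11 = 412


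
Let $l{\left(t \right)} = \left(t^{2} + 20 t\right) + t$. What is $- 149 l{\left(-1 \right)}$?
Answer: $2980$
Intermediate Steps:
$l{\left(t \right)} = t^{2} + 21 t$
$- 149 l{\left(-1 \right)} = - 149 \left(- (21 - 1)\right) = - 149 \left(\left(-1\right) 20\right) = \left(-149\right) \left(-20\right) = 2980$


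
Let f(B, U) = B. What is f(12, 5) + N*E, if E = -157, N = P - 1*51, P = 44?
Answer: 1111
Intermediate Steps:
N = -7 (N = 44 - 1*51 = 44 - 51 = -7)
f(12, 5) + N*E = 12 - 7*(-157) = 12 + 1099 = 1111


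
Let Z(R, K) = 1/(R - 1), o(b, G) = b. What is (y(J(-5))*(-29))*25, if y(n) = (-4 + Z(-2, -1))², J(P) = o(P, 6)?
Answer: -122525/9 ≈ -13614.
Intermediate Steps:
J(P) = P
Z(R, K) = 1/(-1 + R)
y(n) = 169/9 (y(n) = (-4 + 1/(-1 - 2))² = (-4 + 1/(-3))² = (-4 - ⅓)² = (-13/3)² = 169/9)
(y(J(-5))*(-29))*25 = ((169/9)*(-29))*25 = -4901/9*25 = -122525/9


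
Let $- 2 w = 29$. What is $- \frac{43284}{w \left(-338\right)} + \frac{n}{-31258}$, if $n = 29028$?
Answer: $- \frac{747618750}{76597729} \approx -9.7603$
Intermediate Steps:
$w = - \frac{29}{2}$ ($w = \left(- \frac{1}{2}\right) 29 = - \frac{29}{2} \approx -14.5$)
$- \frac{43284}{w \left(-338\right)} + \frac{n}{-31258} = - \frac{43284}{\left(- \frac{29}{2}\right) \left(-338\right)} + \frac{29028}{-31258} = - \frac{43284}{4901} + 29028 \left(- \frac{1}{31258}\right) = \left(-43284\right) \frac{1}{4901} - \frac{14514}{15629} = - \frac{43284}{4901} - \frac{14514}{15629} = - \frac{747618750}{76597729}$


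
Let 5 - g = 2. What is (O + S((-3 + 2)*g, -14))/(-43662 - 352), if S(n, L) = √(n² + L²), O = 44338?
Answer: -22169/22007 - √205/44014 ≈ -1.0077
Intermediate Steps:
g = 3 (g = 5 - 1*2 = 5 - 2 = 3)
S(n, L) = √(L² + n²)
(O + S((-3 + 2)*g, -14))/(-43662 - 352) = (44338 + √((-14)² + ((-3 + 2)*3)²))/(-43662 - 352) = (44338 + √(196 + (-1*3)²))/(-44014) = (44338 + √(196 + (-3)²))*(-1/44014) = (44338 + √(196 + 9))*(-1/44014) = (44338 + √205)*(-1/44014) = -22169/22007 - √205/44014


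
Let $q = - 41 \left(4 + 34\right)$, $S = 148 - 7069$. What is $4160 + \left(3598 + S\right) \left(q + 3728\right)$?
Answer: $-7206750$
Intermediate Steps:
$S = -6921$
$q = -1558$ ($q = \left(-41\right) 38 = -1558$)
$4160 + \left(3598 + S\right) \left(q + 3728\right) = 4160 + \left(3598 - 6921\right) \left(-1558 + 3728\right) = 4160 - 7210910 = -7206750$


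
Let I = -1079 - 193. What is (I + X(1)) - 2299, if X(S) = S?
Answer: -3570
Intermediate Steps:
I = -1272
(I + X(1)) - 2299 = (-1272 + 1) - 2299 = -1271 - 2299 = -3570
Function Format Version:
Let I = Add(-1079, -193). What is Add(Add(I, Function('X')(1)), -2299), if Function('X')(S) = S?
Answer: -3570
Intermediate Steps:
I = -1272
Add(Add(I, Function('X')(1)), -2299) = Add(Add(-1272, 1), -2299) = Add(-1271, -2299) = -3570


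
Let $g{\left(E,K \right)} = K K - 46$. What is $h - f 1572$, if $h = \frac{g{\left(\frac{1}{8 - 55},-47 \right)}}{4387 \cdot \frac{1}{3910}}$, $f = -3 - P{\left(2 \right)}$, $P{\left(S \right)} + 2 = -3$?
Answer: $- \frac{5335398}{4387} \approx -1216.2$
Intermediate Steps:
$P{\left(S \right)} = -5$ ($P{\left(S \right)} = -2 - 3 = -5$)
$g{\left(E,K \right)} = -46 + K^{2}$ ($g{\left(E,K \right)} = K^{2} - 46 = -46 + K^{2}$)
$f = 2$ ($f = -3 - -5 = -3 + 5 = 2$)
$h = \frac{8457330}{4387}$ ($h = \frac{-46 + \left(-47\right)^{2}}{4387 \cdot \frac{1}{3910}} = \frac{-46 + 2209}{4387 \cdot \frac{1}{3910}} = \frac{2163}{\frac{4387}{3910}} = 2163 \cdot \frac{3910}{4387} = \frac{8457330}{4387} \approx 1927.8$)
$h - f 1572 = \frac{8457330}{4387} - 2 \cdot 1572 = \frac{8457330}{4387} - 3144 = - \frac{5335398}{4387}$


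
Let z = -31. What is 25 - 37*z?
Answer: 1172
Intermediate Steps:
25 - 37*z = 25 - 37*(-31) = 25 + 1147 = 1172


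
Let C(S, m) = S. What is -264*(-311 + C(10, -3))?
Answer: 79464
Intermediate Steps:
-264*(-311 + C(10, -3)) = -264*(-311 + 10) = -264*(-301) = 79464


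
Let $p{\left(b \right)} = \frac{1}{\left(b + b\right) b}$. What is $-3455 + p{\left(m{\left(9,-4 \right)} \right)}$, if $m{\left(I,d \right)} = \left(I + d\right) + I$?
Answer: $- \frac{1354359}{392} \approx -3455.0$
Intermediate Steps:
$m{\left(I,d \right)} = d + 2 I$
$p{\left(b \right)} = \frac{1}{2 b^{2}}$ ($p{\left(b \right)} = \frac{1}{2 b b} = \frac{\frac{1}{2} \frac{1}{b}}{b} = \frac{1}{2 b^{2}}$)
$-3455 + p{\left(m{\left(9,-4 \right)} \right)} = -3455 + \frac{1}{2 \left(-4 + 2 \cdot 9\right)^{2}} = -3455 + \frac{1}{2 \left(-4 + 18\right)^{2}} = -3455 + \frac{1}{2 \cdot 196} = -3455 + \frac{1}{2} \cdot \frac{1}{196} = -3455 + \frac{1}{392} = - \frac{1354359}{392}$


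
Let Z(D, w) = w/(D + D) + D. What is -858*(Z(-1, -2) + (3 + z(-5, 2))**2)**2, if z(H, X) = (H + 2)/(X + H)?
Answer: -219648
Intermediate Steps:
Z(D, w) = D + w/(2*D) (Z(D, w) = w/((2*D)) + D = (1/(2*D))*w + D = w/(2*D) + D = D + w/(2*D))
z(H, X) = (2 + H)/(H + X)
-858*(Z(-1, -2) + (3 + z(-5, 2))**2)**2 = -858*((-1 + (1/2)*(-2)/(-1)) + (3 + (2 - 5)/(-5 + 2))**2)**2 = -858*((-1 + (1/2)*(-2)*(-1)) + (3 - 3/(-3))**2)**2 = -858*((-1 + 1) + (3 - 1/3*(-3))**2)**2 = -858*(0 + (3 + 1)**2)**2 = -858*(0 + 4**2)**2 = -858*(0 + 16)**2 = -858*16**2 = -858*256 = -219648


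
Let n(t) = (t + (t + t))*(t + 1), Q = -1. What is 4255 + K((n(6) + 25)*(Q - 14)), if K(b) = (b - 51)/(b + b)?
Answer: 3212911/755 ≈ 4255.5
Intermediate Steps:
n(t) = 3*t*(1 + t) (n(t) = (t + 2*t)*(1 + t) = (3*t)*(1 + t) = 3*t*(1 + t))
K(b) = (-51 + b)/(2*b) (K(b) = (-51 + b)/((2*b)) = (-51 + b)*(1/(2*b)) = (-51 + b)/(2*b))
4255 + K((n(6) + 25)*(Q - 14)) = 4255 + (-51 + (3*6*(1 + 6) + 25)*(-1 - 14))/(2*(((3*6*(1 + 6) + 25)*(-1 - 14)))) = 4255 + (-51 + (3*6*7 + 25)*(-15))/(2*(((3*6*7 + 25)*(-15)))) = 4255 + (-51 + (126 + 25)*(-15))/(2*(((126 + 25)*(-15)))) = 4255 + (-51 + 151*(-15))/(2*((151*(-15)))) = 4255 + (½)*(-51 - 2265)/(-2265) = 4255 + (½)*(-1/2265)*(-2316) = 4255 + 386/755 = 3212911/755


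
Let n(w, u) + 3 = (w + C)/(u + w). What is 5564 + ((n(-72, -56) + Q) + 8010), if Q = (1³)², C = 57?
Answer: 1737231/128 ≈ 13572.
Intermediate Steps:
Q = 1 (Q = 1² = 1)
n(w, u) = -3 + (57 + w)/(u + w) (n(w, u) = -3 + (w + 57)/(u + w) = -3 + (57 + w)/(u + w))
5564 + ((n(-72, -56) + Q) + 8010) = 5564 + (((57 - 3*(-56) - 2*(-72))/(-56 - 72) + 1) + 8010) = 5564 + (((57 + 168 + 144)/(-128) + 1) + 8010) = 5564 + ((-1/128*369 + 1) + 8010) = 5564 + ((-369/128 + 1) + 8010) = 5564 + (-241/128 + 8010) = 5564 + 1025039/128 = 1737231/128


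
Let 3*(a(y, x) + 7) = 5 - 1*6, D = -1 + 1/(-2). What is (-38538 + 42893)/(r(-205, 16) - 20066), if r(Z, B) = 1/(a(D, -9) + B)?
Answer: -113230/521713 ≈ -0.21704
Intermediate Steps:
D = -3/2 (D = -1 + 1*(-1/2) = -1 - 1/2 = -3/2 ≈ -1.5000)
a(y, x) = -22/3 (a(y, x) = -7 + (5 - 1*6)/3 = -7 + (5 - 6)/3 = -7 + (1/3)*(-1) = -7 - 1/3 = -22/3)
r(Z, B) = 1/(-22/3 + B)
(-38538 + 42893)/(r(-205, 16) - 20066) = (-38538 + 42893)/(3/(-22 + 3*16) - 20066) = 4355/(3/(-22 + 48) - 20066) = 4355/(3/26 - 20066) = 4355/(-521713/26) = 4355*(-26/521713) = -113230/521713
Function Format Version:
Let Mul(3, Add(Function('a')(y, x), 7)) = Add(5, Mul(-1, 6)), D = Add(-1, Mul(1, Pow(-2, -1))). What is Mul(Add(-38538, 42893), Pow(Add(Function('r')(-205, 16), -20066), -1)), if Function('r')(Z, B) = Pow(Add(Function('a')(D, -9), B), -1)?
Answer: Rational(-113230, 521713) ≈ -0.21704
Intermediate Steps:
D = Rational(-3, 2) (D = Add(-1, Mul(1, Rational(-1, 2))) = Add(-1, Rational(-1, 2)) = Rational(-3, 2) ≈ -1.5000)
Function('a')(y, x) = Rational(-22, 3) (Function('a')(y, x) = Add(-7, Mul(Rational(1, 3), Add(5, Mul(-1, 6)))) = Add(-7, Mul(Rational(1, 3), Add(5, -6))) = Add(-7, Mul(Rational(1, 3), -1)) = Add(-7, Rational(-1, 3)) = Rational(-22, 3))
Function('r')(Z, B) = Pow(Add(Rational(-22, 3), B), -1)
Mul(Add(-38538, 42893), Pow(Add(Function('r')(-205, 16), -20066), -1)) = Mul(Add(-38538, 42893), Pow(Add(Mul(3, Pow(Add(-22, Mul(3, 16)), -1)), -20066), -1)) = Mul(4355, Pow(Add(Mul(3, Pow(Add(-22, 48), -1)), -20066), -1)) = Mul(4355, Pow(Add(Mul(3, Pow(26, -1)), -20066), -1)) = Mul(4355, Pow(Add(Mul(3, Rational(1, 26)), -20066), -1)) = Mul(4355, Pow(Add(Rational(3, 26), -20066), -1)) = Mul(4355, Pow(Rational(-521713, 26), -1)) = Mul(4355, Rational(-26, 521713)) = Rational(-113230, 521713)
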